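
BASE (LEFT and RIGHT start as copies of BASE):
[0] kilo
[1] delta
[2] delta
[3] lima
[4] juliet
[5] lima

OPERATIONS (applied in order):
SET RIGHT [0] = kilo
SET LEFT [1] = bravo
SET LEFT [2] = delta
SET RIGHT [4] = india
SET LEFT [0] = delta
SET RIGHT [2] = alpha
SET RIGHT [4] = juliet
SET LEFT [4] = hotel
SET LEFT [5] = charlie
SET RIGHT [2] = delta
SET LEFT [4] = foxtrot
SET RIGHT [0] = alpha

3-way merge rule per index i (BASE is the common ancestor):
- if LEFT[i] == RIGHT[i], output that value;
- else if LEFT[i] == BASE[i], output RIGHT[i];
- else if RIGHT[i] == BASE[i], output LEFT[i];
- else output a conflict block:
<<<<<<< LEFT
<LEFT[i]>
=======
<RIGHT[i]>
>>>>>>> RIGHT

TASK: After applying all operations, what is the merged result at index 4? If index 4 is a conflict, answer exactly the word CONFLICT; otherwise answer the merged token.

Final LEFT:  [delta, bravo, delta, lima, foxtrot, charlie]
Final RIGHT: [alpha, delta, delta, lima, juliet, lima]
i=0: BASE=kilo L=delta R=alpha all differ -> CONFLICT
i=1: L=bravo, R=delta=BASE -> take LEFT -> bravo
i=2: L=delta R=delta -> agree -> delta
i=3: L=lima R=lima -> agree -> lima
i=4: L=foxtrot, R=juliet=BASE -> take LEFT -> foxtrot
i=5: L=charlie, R=lima=BASE -> take LEFT -> charlie
Index 4 -> foxtrot

Answer: foxtrot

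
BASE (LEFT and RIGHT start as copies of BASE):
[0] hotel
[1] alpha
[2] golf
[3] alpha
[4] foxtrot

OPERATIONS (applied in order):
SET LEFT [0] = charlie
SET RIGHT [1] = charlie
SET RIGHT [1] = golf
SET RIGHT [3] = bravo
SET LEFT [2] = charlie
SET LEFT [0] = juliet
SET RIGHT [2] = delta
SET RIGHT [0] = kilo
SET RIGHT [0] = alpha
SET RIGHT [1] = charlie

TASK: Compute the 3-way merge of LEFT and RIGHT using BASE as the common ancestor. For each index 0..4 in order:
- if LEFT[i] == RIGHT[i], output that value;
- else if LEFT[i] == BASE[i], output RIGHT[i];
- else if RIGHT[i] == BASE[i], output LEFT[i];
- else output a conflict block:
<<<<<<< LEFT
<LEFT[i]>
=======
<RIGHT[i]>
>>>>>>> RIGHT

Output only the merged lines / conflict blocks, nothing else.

Final LEFT:  [juliet, alpha, charlie, alpha, foxtrot]
Final RIGHT: [alpha, charlie, delta, bravo, foxtrot]
i=0: BASE=hotel L=juliet R=alpha all differ -> CONFLICT
i=1: L=alpha=BASE, R=charlie -> take RIGHT -> charlie
i=2: BASE=golf L=charlie R=delta all differ -> CONFLICT
i=3: L=alpha=BASE, R=bravo -> take RIGHT -> bravo
i=4: L=foxtrot R=foxtrot -> agree -> foxtrot

Answer: <<<<<<< LEFT
juliet
=======
alpha
>>>>>>> RIGHT
charlie
<<<<<<< LEFT
charlie
=======
delta
>>>>>>> RIGHT
bravo
foxtrot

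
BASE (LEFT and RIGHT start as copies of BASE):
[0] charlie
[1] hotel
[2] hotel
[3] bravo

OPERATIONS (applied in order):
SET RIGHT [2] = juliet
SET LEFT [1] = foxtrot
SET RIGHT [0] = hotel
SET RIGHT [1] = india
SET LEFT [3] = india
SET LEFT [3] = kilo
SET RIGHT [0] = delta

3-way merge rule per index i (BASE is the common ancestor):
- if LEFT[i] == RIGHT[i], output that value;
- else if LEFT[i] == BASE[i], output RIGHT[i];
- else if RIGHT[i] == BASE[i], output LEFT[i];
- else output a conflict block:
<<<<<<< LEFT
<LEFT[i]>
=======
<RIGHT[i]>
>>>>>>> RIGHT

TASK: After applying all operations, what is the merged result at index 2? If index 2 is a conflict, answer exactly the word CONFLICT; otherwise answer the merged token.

Final LEFT:  [charlie, foxtrot, hotel, kilo]
Final RIGHT: [delta, india, juliet, bravo]
i=0: L=charlie=BASE, R=delta -> take RIGHT -> delta
i=1: BASE=hotel L=foxtrot R=india all differ -> CONFLICT
i=2: L=hotel=BASE, R=juliet -> take RIGHT -> juliet
i=3: L=kilo, R=bravo=BASE -> take LEFT -> kilo
Index 2 -> juliet

Answer: juliet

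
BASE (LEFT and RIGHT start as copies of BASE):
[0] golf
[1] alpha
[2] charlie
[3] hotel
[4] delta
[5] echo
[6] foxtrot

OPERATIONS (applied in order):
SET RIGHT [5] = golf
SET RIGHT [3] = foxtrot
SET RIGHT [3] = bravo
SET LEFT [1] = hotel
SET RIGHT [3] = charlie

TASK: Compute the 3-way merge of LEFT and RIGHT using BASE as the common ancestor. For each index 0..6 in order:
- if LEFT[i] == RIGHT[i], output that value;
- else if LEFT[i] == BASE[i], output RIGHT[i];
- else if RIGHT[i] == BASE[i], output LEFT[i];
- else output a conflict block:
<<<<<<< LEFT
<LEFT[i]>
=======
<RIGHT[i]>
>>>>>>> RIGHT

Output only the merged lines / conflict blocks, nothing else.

Answer: golf
hotel
charlie
charlie
delta
golf
foxtrot

Derivation:
Final LEFT:  [golf, hotel, charlie, hotel, delta, echo, foxtrot]
Final RIGHT: [golf, alpha, charlie, charlie, delta, golf, foxtrot]
i=0: L=golf R=golf -> agree -> golf
i=1: L=hotel, R=alpha=BASE -> take LEFT -> hotel
i=2: L=charlie R=charlie -> agree -> charlie
i=3: L=hotel=BASE, R=charlie -> take RIGHT -> charlie
i=4: L=delta R=delta -> agree -> delta
i=5: L=echo=BASE, R=golf -> take RIGHT -> golf
i=6: L=foxtrot R=foxtrot -> agree -> foxtrot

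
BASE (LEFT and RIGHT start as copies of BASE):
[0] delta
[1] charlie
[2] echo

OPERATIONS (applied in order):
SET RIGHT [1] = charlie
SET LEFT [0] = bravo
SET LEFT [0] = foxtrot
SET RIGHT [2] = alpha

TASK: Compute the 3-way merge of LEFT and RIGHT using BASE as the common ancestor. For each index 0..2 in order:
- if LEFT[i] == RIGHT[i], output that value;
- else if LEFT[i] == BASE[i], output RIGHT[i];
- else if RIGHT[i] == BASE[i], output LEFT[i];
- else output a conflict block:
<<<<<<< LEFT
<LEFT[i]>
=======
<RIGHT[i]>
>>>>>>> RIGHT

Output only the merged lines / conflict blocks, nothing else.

Final LEFT:  [foxtrot, charlie, echo]
Final RIGHT: [delta, charlie, alpha]
i=0: L=foxtrot, R=delta=BASE -> take LEFT -> foxtrot
i=1: L=charlie R=charlie -> agree -> charlie
i=2: L=echo=BASE, R=alpha -> take RIGHT -> alpha

Answer: foxtrot
charlie
alpha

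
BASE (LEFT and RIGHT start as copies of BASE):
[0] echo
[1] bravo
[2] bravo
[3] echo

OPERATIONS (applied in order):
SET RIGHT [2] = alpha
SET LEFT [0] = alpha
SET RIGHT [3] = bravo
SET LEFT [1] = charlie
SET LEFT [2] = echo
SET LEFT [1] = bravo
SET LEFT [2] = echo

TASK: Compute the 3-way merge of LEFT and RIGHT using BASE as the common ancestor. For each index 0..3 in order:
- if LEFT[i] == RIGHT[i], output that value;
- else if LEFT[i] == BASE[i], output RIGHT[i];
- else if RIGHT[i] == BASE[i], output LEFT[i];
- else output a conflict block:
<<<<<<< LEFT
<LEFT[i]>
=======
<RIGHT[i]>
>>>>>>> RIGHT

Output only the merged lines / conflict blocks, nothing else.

Final LEFT:  [alpha, bravo, echo, echo]
Final RIGHT: [echo, bravo, alpha, bravo]
i=0: L=alpha, R=echo=BASE -> take LEFT -> alpha
i=1: L=bravo R=bravo -> agree -> bravo
i=2: BASE=bravo L=echo R=alpha all differ -> CONFLICT
i=3: L=echo=BASE, R=bravo -> take RIGHT -> bravo

Answer: alpha
bravo
<<<<<<< LEFT
echo
=======
alpha
>>>>>>> RIGHT
bravo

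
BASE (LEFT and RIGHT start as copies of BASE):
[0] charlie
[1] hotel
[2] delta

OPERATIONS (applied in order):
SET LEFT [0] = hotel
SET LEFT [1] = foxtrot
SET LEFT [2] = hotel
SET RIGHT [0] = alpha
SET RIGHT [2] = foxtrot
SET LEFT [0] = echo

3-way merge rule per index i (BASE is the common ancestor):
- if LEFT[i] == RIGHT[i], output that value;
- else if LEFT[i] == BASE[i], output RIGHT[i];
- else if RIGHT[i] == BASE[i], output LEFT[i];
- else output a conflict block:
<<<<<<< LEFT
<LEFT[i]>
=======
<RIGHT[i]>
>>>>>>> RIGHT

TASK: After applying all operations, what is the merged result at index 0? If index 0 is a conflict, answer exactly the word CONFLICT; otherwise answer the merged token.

Answer: CONFLICT

Derivation:
Final LEFT:  [echo, foxtrot, hotel]
Final RIGHT: [alpha, hotel, foxtrot]
i=0: BASE=charlie L=echo R=alpha all differ -> CONFLICT
i=1: L=foxtrot, R=hotel=BASE -> take LEFT -> foxtrot
i=2: BASE=delta L=hotel R=foxtrot all differ -> CONFLICT
Index 0 -> CONFLICT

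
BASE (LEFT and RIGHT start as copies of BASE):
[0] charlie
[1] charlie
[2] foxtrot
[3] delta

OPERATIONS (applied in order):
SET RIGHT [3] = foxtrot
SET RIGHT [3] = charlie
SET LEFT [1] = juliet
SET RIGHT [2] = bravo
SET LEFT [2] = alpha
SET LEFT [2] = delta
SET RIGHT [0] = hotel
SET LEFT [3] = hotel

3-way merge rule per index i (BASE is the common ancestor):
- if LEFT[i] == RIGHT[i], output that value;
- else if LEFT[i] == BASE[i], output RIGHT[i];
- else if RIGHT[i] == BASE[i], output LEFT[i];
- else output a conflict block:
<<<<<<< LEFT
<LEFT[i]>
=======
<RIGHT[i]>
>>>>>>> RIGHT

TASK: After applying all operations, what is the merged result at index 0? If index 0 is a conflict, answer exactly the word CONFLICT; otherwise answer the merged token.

Answer: hotel

Derivation:
Final LEFT:  [charlie, juliet, delta, hotel]
Final RIGHT: [hotel, charlie, bravo, charlie]
i=0: L=charlie=BASE, R=hotel -> take RIGHT -> hotel
i=1: L=juliet, R=charlie=BASE -> take LEFT -> juliet
i=2: BASE=foxtrot L=delta R=bravo all differ -> CONFLICT
i=3: BASE=delta L=hotel R=charlie all differ -> CONFLICT
Index 0 -> hotel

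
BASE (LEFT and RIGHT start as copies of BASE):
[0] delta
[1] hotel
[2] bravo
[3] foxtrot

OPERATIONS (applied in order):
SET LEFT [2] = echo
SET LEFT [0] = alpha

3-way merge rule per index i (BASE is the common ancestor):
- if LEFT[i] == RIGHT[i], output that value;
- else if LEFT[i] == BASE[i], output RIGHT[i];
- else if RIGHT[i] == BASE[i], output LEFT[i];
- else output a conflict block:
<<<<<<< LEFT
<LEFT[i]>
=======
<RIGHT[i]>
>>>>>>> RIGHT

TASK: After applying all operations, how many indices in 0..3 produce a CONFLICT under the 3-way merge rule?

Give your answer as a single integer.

Answer: 0

Derivation:
Final LEFT:  [alpha, hotel, echo, foxtrot]
Final RIGHT: [delta, hotel, bravo, foxtrot]
i=0: L=alpha, R=delta=BASE -> take LEFT -> alpha
i=1: L=hotel R=hotel -> agree -> hotel
i=2: L=echo, R=bravo=BASE -> take LEFT -> echo
i=3: L=foxtrot R=foxtrot -> agree -> foxtrot
Conflict count: 0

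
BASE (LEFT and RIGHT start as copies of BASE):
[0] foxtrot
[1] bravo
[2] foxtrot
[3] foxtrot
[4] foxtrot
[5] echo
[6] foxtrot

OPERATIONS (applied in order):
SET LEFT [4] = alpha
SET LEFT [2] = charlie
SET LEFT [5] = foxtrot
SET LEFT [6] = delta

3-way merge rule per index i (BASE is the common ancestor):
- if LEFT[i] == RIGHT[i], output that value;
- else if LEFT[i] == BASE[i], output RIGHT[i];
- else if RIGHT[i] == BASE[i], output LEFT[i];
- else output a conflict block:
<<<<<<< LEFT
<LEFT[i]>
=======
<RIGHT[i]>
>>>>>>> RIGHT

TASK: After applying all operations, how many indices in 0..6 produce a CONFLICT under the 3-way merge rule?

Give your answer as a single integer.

Answer: 0

Derivation:
Final LEFT:  [foxtrot, bravo, charlie, foxtrot, alpha, foxtrot, delta]
Final RIGHT: [foxtrot, bravo, foxtrot, foxtrot, foxtrot, echo, foxtrot]
i=0: L=foxtrot R=foxtrot -> agree -> foxtrot
i=1: L=bravo R=bravo -> agree -> bravo
i=2: L=charlie, R=foxtrot=BASE -> take LEFT -> charlie
i=3: L=foxtrot R=foxtrot -> agree -> foxtrot
i=4: L=alpha, R=foxtrot=BASE -> take LEFT -> alpha
i=5: L=foxtrot, R=echo=BASE -> take LEFT -> foxtrot
i=6: L=delta, R=foxtrot=BASE -> take LEFT -> delta
Conflict count: 0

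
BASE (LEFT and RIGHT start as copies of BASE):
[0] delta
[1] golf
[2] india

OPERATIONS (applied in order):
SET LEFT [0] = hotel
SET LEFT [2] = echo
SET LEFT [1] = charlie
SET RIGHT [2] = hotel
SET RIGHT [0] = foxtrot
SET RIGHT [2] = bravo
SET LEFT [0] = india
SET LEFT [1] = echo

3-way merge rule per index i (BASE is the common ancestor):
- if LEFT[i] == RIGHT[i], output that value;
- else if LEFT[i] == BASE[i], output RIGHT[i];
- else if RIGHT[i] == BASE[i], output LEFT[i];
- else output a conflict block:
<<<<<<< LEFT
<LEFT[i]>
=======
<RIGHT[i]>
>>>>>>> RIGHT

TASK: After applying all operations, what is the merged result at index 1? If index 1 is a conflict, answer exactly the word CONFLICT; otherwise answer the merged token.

Answer: echo

Derivation:
Final LEFT:  [india, echo, echo]
Final RIGHT: [foxtrot, golf, bravo]
i=0: BASE=delta L=india R=foxtrot all differ -> CONFLICT
i=1: L=echo, R=golf=BASE -> take LEFT -> echo
i=2: BASE=india L=echo R=bravo all differ -> CONFLICT
Index 1 -> echo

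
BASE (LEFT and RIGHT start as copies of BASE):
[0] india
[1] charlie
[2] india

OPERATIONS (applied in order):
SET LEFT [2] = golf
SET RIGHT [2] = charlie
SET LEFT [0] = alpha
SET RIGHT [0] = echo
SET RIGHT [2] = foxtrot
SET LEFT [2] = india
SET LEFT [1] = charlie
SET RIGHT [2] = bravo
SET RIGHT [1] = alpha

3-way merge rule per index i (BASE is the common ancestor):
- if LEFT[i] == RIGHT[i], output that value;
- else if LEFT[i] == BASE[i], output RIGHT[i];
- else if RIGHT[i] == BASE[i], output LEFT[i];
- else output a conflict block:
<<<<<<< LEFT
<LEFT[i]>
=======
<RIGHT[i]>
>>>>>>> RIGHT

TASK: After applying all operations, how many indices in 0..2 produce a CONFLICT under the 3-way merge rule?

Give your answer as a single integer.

Answer: 1

Derivation:
Final LEFT:  [alpha, charlie, india]
Final RIGHT: [echo, alpha, bravo]
i=0: BASE=india L=alpha R=echo all differ -> CONFLICT
i=1: L=charlie=BASE, R=alpha -> take RIGHT -> alpha
i=2: L=india=BASE, R=bravo -> take RIGHT -> bravo
Conflict count: 1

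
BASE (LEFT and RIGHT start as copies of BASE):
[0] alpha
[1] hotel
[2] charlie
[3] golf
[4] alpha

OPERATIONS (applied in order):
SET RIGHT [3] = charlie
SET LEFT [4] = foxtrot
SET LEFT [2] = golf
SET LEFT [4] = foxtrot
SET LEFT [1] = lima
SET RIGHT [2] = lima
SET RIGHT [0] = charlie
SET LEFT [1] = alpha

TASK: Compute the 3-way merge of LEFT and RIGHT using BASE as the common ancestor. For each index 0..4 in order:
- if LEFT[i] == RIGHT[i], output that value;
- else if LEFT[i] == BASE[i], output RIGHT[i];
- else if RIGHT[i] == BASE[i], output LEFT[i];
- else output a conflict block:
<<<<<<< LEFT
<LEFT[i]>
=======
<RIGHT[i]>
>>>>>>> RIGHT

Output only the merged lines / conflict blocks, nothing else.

Answer: charlie
alpha
<<<<<<< LEFT
golf
=======
lima
>>>>>>> RIGHT
charlie
foxtrot

Derivation:
Final LEFT:  [alpha, alpha, golf, golf, foxtrot]
Final RIGHT: [charlie, hotel, lima, charlie, alpha]
i=0: L=alpha=BASE, R=charlie -> take RIGHT -> charlie
i=1: L=alpha, R=hotel=BASE -> take LEFT -> alpha
i=2: BASE=charlie L=golf R=lima all differ -> CONFLICT
i=3: L=golf=BASE, R=charlie -> take RIGHT -> charlie
i=4: L=foxtrot, R=alpha=BASE -> take LEFT -> foxtrot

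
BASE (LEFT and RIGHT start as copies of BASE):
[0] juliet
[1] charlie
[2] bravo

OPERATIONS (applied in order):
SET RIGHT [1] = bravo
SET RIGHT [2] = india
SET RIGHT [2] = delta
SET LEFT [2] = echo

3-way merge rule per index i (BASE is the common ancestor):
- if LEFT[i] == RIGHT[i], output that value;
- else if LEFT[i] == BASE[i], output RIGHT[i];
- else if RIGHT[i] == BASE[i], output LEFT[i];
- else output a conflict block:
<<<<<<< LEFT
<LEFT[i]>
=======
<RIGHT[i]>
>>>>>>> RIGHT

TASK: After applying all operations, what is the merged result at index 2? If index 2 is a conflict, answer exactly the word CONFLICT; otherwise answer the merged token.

Answer: CONFLICT

Derivation:
Final LEFT:  [juliet, charlie, echo]
Final RIGHT: [juliet, bravo, delta]
i=0: L=juliet R=juliet -> agree -> juliet
i=1: L=charlie=BASE, R=bravo -> take RIGHT -> bravo
i=2: BASE=bravo L=echo R=delta all differ -> CONFLICT
Index 2 -> CONFLICT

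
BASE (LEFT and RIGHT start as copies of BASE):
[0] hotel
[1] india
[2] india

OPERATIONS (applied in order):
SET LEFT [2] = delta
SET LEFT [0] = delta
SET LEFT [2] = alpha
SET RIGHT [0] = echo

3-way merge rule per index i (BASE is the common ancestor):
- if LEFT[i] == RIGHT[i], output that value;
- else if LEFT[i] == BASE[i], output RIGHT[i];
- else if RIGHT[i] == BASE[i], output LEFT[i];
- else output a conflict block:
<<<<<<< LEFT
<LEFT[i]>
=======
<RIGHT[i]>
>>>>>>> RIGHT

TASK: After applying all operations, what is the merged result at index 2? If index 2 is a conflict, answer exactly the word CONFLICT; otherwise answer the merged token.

Answer: alpha

Derivation:
Final LEFT:  [delta, india, alpha]
Final RIGHT: [echo, india, india]
i=0: BASE=hotel L=delta R=echo all differ -> CONFLICT
i=1: L=india R=india -> agree -> india
i=2: L=alpha, R=india=BASE -> take LEFT -> alpha
Index 2 -> alpha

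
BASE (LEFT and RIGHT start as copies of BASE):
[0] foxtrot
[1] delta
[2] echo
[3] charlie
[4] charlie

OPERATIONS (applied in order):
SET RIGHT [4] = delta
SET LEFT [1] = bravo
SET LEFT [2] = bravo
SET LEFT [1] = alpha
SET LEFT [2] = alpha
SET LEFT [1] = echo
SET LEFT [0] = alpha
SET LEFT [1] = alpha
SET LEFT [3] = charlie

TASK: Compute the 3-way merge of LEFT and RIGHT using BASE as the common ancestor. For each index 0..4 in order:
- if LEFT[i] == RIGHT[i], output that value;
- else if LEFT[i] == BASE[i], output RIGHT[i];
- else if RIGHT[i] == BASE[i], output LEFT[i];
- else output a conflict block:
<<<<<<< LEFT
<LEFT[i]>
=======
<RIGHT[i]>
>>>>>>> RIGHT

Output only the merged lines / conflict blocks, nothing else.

Answer: alpha
alpha
alpha
charlie
delta

Derivation:
Final LEFT:  [alpha, alpha, alpha, charlie, charlie]
Final RIGHT: [foxtrot, delta, echo, charlie, delta]
i=0: L=alpha, R=foxtrot=BASE -> take LEFT -> alpha
i=1: L=alpha, R=delta=BASE -> take LEFT -> alpha
i=2: L=alpha, R=echo=BASE -> take LEFT -> alpha
i=3: L=charlie R=charlie -> agree -> charlie
i=4: L=charlie=BASE, R=delta -> take RIGHT -> delta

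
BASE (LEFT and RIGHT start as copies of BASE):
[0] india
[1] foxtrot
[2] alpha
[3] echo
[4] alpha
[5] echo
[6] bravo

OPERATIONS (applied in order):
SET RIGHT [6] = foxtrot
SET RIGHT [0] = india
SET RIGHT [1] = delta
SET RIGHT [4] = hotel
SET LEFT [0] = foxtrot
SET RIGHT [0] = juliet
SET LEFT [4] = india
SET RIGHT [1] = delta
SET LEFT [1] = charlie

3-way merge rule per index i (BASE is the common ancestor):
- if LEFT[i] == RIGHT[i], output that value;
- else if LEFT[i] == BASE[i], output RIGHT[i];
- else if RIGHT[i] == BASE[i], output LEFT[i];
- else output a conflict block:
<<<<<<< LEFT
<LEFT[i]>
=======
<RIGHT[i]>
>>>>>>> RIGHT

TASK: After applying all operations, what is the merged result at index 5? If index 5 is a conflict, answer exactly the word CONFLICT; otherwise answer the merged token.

Final LEFT:  [foxtrot, charlie, alpha, echo, india, echo, bravo]
Final RIGHT: [juliet, delta, alpha, echo, hotel, echo, foxtrot]
i=0: BASE=india L=foxtrot R=juliet all differ -> CONFLICT
i=1: BASE=foxtrot L=charlie R=delta all differ -> CONFLICT
i=2: L=alpha R=alpha -> agree -> alpha
i=3: L=echo R=echo -> agree -> echo
i=4: BASE=alpha L=india R=hotel all differ -> CONFLICT
i=5: L=echo R=echo -> agree -> echo
i=6: L=bravo=BASE, R=foxtrot -> take RIGHT -> foxtrot
Index 5 -> echo

Answer: echo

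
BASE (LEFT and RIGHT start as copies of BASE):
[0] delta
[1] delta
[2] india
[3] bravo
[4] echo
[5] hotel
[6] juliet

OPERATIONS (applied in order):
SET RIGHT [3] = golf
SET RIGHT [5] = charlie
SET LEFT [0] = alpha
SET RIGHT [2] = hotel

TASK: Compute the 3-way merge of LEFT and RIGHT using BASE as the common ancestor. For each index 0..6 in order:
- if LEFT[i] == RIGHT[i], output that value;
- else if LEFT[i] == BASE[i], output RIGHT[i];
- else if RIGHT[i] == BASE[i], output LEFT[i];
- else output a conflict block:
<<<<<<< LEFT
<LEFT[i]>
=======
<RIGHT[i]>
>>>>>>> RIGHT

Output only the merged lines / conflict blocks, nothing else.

Final LEFT:  [alpha, delta, india, bravo, echo, hotel, juliet]
Final RIGHT: [delta, delta, hotel, golf, echo, charlie, juliet]
i=0: L=alpha, R=delta=BASE -> take LEFT -> alpha
i=1: L=delta R=delta -> agree -> delta
i=2: L=india=BASE, R=hotel -> take RIGHT -> hotel
i=3: L=bravo=BASE, R=golf -> take RIGHT -> golf
i=4: L=echo R=echo -> agree -> echo
i=5: L=hotel=BASE, R=charlie -> take RIGHT -> charlie
i=6: L=juliet R=juliet -> agree -> juliet

Answer: alpha
delta
hotel
golf
echo
charlie
juliet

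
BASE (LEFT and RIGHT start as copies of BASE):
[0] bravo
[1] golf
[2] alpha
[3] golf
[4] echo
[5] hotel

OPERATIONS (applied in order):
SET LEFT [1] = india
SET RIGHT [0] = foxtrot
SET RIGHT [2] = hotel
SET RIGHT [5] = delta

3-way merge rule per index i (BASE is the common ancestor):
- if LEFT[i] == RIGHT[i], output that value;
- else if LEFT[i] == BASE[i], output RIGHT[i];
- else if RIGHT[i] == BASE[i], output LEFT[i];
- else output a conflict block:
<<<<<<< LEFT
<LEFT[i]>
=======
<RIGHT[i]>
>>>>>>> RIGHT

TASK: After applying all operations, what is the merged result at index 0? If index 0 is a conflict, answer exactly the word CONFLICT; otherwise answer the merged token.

Answer: foxtrot

Derivation:
Final LEFT:  [bravo, india, alpha, golf, echo, hotel]
Final RIGHT: [foxtrot, golf, hotel, golf, echo, delta]
i=0: L=bravo=BASE, R=foxtrot -> take RIGHT -> foxtrot
i=1: L=india, R=golf=BASE -> take LEFT -> india
i=2: L=alpha=BASE, R=hotel -> take RIGHT -> hotel
i=3: L=golf R=golf -> agree -> golf
i=4: L=echo R=echo -> agree -> echo
i=5: L=hotel=BASE, R=delta -> take RIGHT -> delta
Index 0 -> foxtrot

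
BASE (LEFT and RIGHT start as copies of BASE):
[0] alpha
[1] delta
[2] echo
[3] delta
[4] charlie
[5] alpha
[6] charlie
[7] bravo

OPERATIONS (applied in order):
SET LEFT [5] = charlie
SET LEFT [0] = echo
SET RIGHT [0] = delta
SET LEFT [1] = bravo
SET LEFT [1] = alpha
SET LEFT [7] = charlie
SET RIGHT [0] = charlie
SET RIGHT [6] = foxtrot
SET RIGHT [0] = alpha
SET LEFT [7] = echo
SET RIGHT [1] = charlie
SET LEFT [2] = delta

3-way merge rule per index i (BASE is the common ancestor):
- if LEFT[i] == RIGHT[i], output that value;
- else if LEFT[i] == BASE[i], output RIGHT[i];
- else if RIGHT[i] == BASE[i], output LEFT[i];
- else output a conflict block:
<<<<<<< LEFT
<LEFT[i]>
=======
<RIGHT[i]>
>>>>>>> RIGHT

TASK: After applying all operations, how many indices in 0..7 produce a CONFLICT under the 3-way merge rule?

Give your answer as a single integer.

Answer: 1

Derivation:
Final LEFT:  [echo, alpha, delta, delta, charlie, charlie, charlie, echo]
Final RIGHT: [alpha, charlie, echo, delta, charlie, alpha, foxtrot, bravo]
i=0: L=echo, R=alpha=BASE -> take LEFT -> echo
i=1: BASE=delta L=alpha R=charlie all differ -> CONFLICT
i=2: L=delta, R=echo=BASE -> take LEFT -> delta
i=3: L=delta R=delta -> agree -> delta
i=4: L=charlie R=charlie -> agree -> charlie
i=5: L=charlie, R=alpha=BASE -> take LEFT -> charlie
i=6: L=charlie=BASE, R=foxtrot -> take RIGHT -> foxtrot
i=7: L=echo, R=bravo=BASE -> take LEFT -> echo
Conflict count: 1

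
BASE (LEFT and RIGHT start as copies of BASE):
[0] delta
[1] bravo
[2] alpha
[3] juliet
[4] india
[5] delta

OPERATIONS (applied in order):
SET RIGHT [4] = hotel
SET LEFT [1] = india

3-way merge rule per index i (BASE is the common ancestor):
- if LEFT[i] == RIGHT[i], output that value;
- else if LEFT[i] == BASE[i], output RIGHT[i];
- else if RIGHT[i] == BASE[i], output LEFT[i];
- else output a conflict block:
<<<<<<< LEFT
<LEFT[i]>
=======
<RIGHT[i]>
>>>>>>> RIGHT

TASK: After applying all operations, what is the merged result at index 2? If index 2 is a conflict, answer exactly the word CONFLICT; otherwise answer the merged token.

Final LEFT:  [delta, india, alpha, juliet, india, delta]
Final RIGHT: [delta, bravo, alpha, juliet, hotel, delta]
i=0: L=delta R=delta -> agree -> delta
i=1: L=india, R=bravo=BASE -> take LEFT -> india
i=2: L=alpha R=alpha -> agree -> alpha
i=3: L=juliet R=juliet -> agree -> juliet
i=4: L=india=BASE, R=hotel -> take RIGHT -> hotel
i=5: L=delta R=delta -> agree -> delta
Index 2 -> alpha

Answer: alpha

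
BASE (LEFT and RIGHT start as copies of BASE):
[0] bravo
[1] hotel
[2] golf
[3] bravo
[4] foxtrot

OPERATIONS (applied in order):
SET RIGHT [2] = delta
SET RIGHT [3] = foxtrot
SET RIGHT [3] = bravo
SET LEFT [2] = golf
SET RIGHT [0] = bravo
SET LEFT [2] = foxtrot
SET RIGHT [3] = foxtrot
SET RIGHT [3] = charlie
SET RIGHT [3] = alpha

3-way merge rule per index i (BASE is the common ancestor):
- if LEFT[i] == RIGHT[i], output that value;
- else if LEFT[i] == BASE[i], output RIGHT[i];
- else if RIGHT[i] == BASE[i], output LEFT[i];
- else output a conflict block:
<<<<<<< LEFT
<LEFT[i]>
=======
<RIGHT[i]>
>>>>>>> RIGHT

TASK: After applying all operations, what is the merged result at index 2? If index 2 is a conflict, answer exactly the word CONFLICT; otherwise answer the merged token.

Final LEFT:  [bravo, hotel, foxtrot, bravo, foxtrot]
Final RIGHT: [bravo, hotel, delta, alpha, foxtrot]
i=0: L=bravo R=bravo -> agree -> bravo
i=1: L=hotel R=hotel -> agree -> hotel
i=2: BASE=golf L=foxtrot R=delta all differ -> CONFLICT
i=3: L=bravo=BASE, R=alpha -> take RIGHT -> alpha
i=4: L=foxtrot R=foxtrot -> agree -> foxtrot
Index 2 -> CONFLICT

Answer: CONFLICT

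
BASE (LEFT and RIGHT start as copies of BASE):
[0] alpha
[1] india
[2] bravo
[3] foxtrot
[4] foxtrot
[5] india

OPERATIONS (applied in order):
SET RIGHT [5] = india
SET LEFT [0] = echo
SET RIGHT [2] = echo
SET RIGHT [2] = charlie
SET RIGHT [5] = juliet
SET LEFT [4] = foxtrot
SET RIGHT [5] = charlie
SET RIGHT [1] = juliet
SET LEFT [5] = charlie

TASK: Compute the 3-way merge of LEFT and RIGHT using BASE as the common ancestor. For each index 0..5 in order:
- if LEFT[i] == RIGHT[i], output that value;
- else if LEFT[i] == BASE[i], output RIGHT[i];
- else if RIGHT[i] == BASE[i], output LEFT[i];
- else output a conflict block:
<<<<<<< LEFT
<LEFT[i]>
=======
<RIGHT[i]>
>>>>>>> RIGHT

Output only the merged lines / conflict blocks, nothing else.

Final LEFT:  [echo, india, bravo, foxtrot, foxtrot, charlie]
Final RIGHT: [alpha, juliet, charlie, foxtrot, foxtrot, charlie]
i=0: L=echo, R=alpha=BASE -> take LEFT -> echo
i=1: L=india=BASE, R=juliet -> take RIGHT -> juliet
i=2: L=bravo=BASE, R=charlie -> take RIGHT -> charlie
i=3: L=foxtrot R=foxtrot -> agree -> foxtrot
i=4: L=foxtrot R=foxtrot -> agree -> foxtrot
i=5: L=charlie R=charlie -> agree -> charlie

Answer: echo
juliet
charlie
foxtrot
foxtrot
charlie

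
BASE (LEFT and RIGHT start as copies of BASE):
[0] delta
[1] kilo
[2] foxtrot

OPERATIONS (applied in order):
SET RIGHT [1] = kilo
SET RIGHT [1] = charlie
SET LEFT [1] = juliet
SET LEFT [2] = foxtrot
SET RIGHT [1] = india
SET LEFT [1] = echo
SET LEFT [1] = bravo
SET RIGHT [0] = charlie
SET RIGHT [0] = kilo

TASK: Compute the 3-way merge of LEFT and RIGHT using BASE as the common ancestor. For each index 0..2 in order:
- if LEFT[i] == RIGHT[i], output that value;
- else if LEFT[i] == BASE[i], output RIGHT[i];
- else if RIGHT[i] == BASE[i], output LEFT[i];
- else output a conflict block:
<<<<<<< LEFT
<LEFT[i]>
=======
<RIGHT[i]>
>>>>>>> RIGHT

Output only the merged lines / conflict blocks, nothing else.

Final LEFT:  [delta, bravo, foxtrot]
Final RIGHT: [kilo, india, foxtrot]
i=0: L=delta=BASE, R=kilo -> take RIGHT -> kilo
i=1: BASE=kilo L=bravo R=india all differ -> CONFLICT
i=2: L=foxtrot R=foxtrot -> agree -> foxtrot

Answer: kilo
<<<<<<< LEFT
bravo
=======
india
>>>>>>> RIGHT
foxtrot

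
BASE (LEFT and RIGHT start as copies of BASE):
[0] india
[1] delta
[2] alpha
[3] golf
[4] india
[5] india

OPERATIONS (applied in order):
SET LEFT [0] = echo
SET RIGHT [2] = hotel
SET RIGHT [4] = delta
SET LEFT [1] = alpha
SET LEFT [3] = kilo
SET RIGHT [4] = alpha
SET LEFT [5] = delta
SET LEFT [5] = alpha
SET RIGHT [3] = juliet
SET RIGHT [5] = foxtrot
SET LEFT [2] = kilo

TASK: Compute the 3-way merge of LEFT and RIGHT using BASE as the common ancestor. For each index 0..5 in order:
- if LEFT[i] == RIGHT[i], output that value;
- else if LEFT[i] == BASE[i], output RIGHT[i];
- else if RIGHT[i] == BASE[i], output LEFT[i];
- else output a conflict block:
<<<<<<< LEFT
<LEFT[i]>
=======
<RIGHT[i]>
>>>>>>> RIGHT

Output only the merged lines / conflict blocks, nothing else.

Answer: echo
alpha
<<<<<<< LEFT
kilo
=======
hotel
>>>>>>> RIGHT
<<<<<<< LEFT
kilo
=======
juliet
>>>>>>> RIGHT
alpha
<<<<<<< LEFT
alpha
=======
foxtrot
>>>>>>> RIGHT

Derivation:
Final LEFT:  [echo, alpha, kilo, kilo, india, alpha]
Final RIGHT: [india, delta, hotel, juliet, alpha, foxtrot]
i=0: L=echo, R=india=BASE -> take LEFT -> echo
i=1: L=alpha, R=delta=BASE -> take LEFT -> alpha
i=2: BASE=alpha L=kilo R=hotel all differ -> CONFLICT
i=3: BASE=golf L=kilo R=juliet all differ -> CONFLICT
i=4: L=india=BASE, R=alpha -> take RIGHT -> alpha
i=5: BASE=india L=alpha R=foxtrot all differ -> CONFLICT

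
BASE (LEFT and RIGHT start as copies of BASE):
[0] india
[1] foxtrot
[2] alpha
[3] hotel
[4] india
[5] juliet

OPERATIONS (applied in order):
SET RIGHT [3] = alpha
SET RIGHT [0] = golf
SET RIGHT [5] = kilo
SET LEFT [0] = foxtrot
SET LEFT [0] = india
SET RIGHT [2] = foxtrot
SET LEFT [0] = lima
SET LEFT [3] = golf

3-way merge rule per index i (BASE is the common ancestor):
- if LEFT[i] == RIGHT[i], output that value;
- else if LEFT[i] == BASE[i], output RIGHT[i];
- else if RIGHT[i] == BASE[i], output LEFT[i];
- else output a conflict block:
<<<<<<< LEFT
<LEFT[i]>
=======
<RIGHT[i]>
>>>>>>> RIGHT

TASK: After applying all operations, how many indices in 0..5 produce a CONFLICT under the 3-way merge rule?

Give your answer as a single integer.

Final LEFT:  [lima, foxtrot, alpha, golf, india, juliet]
Final RIGHT: [golf, foxtrot, foxtrot, alpha, india, kilo]
i=0: BASE=india L=lima R=golf all differ -> CONFLICT
i=1: L=foxtrot R=foxtrot -> agree -> foxtrot
i=2: L=alpha=BASE, R=foxtrot -> take RIGHT -> foxtrot
i=3: BASE=hotel L=golf R=alpha all differ -> CONFLICT
i=4: L=india R=india -> agree -> india
i=5: L=juliet=BASE, R=kilo -> take RIGHT -> kilo
Conflict count: 2

Answer: 2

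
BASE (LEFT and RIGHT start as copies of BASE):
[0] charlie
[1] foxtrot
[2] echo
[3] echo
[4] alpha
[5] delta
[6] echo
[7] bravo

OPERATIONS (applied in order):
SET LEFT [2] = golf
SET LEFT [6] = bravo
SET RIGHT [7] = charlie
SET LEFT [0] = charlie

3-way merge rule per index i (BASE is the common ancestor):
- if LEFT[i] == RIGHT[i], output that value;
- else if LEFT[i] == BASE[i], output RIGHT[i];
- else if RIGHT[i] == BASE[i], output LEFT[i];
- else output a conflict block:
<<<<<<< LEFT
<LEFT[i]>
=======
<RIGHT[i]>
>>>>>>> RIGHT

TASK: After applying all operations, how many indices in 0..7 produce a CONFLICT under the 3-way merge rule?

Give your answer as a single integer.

Final LEFT:  [charlie, foxtrot, golf, echo, alpha, delta, bravo, bravo]
Final RIGHT: [charlie, foxtrot, echo, echo, alpha, delta, echo, charlie]
i=0: L=charlie R=charlie -> agree -> charlie
i=1: L=foxtrot R=foxtrot -> agree -> foxtrot
i=2: L=golf, R=echo=BASE -> take LEFT -> golf
i=3: L=echo R=echo -> agree -> echo
i=4: L=alpha R=alpha -> agree -> alpha
i=5: L=delta R=delta -> agree -> delta
i=6: L=bravo, R=echo=BASE -> take LEFT -> bravo
i=7: L=bravo=BASE, R=charlie -> take RIGHT -> charlie
Conflict count: 0

Answer: 0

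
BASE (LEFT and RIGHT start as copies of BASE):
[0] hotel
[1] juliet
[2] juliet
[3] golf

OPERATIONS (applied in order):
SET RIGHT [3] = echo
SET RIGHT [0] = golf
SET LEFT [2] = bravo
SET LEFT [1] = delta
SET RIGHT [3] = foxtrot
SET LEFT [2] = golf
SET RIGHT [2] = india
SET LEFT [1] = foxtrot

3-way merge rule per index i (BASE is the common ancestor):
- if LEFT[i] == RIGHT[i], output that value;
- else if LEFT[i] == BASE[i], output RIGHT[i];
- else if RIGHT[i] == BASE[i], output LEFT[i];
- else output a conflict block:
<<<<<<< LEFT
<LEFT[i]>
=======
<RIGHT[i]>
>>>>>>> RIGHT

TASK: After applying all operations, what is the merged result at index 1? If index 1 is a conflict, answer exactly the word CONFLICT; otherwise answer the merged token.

Answer: foxtrot

Derivation:
Final LEFT:  [hotel, foxtrot, golf, golf]
Final RIGHT: [golf, juliet, india, foxtrot]
i=0: L=hotel=BASE, R=golf -> take RIGHT -> golf
i=1: L=foxtrot, R=juliet=BASE -> take LEFT -> foxtrot
i=2: BASE=juliet L=golf R=india all differ -> CONFLICT
i=3: L=golf=BASE, R=foxtrot -> take RIGHT -> foxtrot
Index 1 -> foxtrot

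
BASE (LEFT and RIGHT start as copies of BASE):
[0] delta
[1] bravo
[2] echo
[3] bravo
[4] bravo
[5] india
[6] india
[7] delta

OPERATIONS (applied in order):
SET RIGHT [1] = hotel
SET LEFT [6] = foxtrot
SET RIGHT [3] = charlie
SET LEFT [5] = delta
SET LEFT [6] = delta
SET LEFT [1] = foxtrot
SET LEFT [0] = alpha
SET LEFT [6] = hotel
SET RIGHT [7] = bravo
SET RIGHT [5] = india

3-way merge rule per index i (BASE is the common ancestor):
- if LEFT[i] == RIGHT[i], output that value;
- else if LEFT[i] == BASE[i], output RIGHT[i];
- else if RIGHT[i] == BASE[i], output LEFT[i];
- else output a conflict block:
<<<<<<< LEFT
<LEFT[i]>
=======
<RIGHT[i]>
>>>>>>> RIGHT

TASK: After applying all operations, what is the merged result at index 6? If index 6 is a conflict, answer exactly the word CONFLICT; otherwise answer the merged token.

Final LEFT:  [alpha, foxtrot, echo, bravo, bravo, delta, hotel, delta]
Final RIGHT: [delta, hotel, echo, charlie, bravo, india, india, bravo]
i=0: L=alpha, R=delta=BASE -> take LEFT -> alpha
i=1: BASE=bravo L=foxtrot R=hotel all differ -> CONFLICT
i=2: L=echo R=echo -> agree -> echo
i=3: L=bravo=BASE, R=charlie -> take RIGHT -> charlie
i=4: L=bravo R=bravo -> agree -> bravo
i=5: L=delta, R=india=BASE -> take LEFT -> delta
i=6: L=hotel, R=india=BASE -> take LEFT -> hotel
i=7: L=delta=BASE, R=bravo -> take RIGHT -> bravo
Index 6 -> hotel

Answer: hotel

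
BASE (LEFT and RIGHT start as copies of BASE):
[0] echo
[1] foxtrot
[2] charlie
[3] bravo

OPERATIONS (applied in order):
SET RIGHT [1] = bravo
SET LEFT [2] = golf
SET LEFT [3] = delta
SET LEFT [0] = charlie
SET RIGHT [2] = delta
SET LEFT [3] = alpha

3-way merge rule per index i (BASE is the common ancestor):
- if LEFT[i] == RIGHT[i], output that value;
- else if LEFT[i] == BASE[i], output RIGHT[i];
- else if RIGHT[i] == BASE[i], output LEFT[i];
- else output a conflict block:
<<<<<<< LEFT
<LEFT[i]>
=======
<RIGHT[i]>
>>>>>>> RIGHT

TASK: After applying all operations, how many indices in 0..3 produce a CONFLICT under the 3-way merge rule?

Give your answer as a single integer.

Final LEFT:  [charlie, foxtrot, golf, alpha]
Final RIGHT: [echo, bravo, delta, bravo]
i=0: L=charlie, R=echo=BASE -> take LEFT -> charlie
i=1: L=foxtrot=BASE, R=bravo -> take RIGHT -> bravo
i=2: BASE=charlie L=golf R=delta all differ -> CONFLICT
i=3: L=alpha, R=bravo=BASE -> take LEFT -> alpha
Conflict count: 1

Answer: 1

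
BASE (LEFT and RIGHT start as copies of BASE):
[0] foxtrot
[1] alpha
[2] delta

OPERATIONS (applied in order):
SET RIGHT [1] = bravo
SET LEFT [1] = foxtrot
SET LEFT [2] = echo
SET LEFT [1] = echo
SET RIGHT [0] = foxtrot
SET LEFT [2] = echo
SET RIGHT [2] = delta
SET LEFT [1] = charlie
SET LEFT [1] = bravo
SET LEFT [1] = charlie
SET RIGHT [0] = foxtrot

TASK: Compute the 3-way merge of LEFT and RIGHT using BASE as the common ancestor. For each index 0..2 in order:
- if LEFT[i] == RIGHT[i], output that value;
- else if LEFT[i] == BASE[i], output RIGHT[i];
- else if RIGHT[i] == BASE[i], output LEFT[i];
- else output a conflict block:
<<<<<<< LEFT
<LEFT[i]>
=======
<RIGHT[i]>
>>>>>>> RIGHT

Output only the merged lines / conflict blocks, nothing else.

Final LEFT:  [foxtrot, charlie, echo]
Final RIGHT: [foxtrot, bravo, delta]
i=0: L=foxtrot R=foxtrot -> agree -> foxtrot
i=1: BASE=alpha L=charlie R=bravo all differ -> CONFLICT
i=2: L=echo, R=delta=BASE -> take LEFT -> echo

Answer: foxtrot
<<<<<<< LEFT
charlie
=======
bravo
>>>>>>> RIGHT
echo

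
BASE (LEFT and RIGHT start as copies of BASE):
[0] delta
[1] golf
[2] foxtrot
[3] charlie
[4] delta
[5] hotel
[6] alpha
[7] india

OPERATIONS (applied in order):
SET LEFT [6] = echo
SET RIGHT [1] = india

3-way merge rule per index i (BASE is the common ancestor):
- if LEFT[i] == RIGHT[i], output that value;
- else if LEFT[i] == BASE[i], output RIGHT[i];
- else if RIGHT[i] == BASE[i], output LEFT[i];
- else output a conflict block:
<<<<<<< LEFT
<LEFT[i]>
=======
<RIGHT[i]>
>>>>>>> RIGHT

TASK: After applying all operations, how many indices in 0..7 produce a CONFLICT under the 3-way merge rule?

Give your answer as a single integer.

Final LEFT:  [delta, golf, foxtrot, charlie, delta, hotel, echo, india]
Final RIGHT: [delta, india, foxtrot, charlie, delta, hotel, alpha, india]
i=0: L=delta R=delta -> agree -> delta
i=1: L=golf=BASE, R=india -> take RIGHT -> india
i=2: L=foxtrot R=foxtrot -> agree -> foxtrot
i=3: L=charlie R=charlie -> agree -> charlie
i=4: L=delta R=delta -> agree -> delta
i=5: L=hotel R=hotel -> agree -> hotel
i=6: L=echo, R=alpha=BASE -> take LEFT -> echo
i=7: L=india R=india -> agree -> india
Conflict count: 0

Answer: 0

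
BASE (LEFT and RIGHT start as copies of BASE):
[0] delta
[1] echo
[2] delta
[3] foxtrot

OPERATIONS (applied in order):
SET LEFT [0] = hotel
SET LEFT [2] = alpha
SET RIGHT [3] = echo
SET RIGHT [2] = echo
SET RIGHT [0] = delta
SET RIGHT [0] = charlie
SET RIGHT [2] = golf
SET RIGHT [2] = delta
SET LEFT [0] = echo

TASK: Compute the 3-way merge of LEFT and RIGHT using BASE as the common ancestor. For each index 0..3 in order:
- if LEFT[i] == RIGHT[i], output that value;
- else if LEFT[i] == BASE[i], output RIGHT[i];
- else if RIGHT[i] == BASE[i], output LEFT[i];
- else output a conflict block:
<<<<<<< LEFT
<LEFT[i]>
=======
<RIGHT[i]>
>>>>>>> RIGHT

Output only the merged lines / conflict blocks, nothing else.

Answer: <<<<<<< LEFT
echo
=======
charlie
>>>>>>> RIGHT
echo
alpha
echo

Derivation:
Final LEFT:  [echo, echo, alpha, foxtrot]
Final RIGHT: [charlie, echo, delta, echo]
i=0: BASE=delta L=echo R=charlie all differ -> CONFLICT
i=1: L=echo R=echo -> agree -> echo
i=2: L=alpha, R=delta=BASE -> take LEFT -> alpha
i=3: L=foxtrot=BASE, R=echo -> take RIGHT -> echo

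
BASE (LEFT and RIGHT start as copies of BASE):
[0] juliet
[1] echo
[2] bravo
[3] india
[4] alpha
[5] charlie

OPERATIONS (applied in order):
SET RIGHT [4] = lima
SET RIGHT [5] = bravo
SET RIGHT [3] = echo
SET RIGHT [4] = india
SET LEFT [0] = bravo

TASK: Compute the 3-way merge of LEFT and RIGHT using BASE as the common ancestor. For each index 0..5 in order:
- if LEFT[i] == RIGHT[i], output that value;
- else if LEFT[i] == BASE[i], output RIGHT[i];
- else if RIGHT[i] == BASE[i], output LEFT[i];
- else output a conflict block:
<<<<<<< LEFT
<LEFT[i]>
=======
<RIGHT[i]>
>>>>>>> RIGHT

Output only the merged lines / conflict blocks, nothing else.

Answer: bravo
echo
bravo
echo
india
bravo

Derivation:
Final LEFT:  [bravo, echo, bravo, india, alpha, charlie]
Final RIGHT: [juliet, echo, bravo, echo, india, bravo]
i=0: L=bravo, R=juliet=BASE -> take LEFT -> bravo
i=1: L=echo R=echo -> agree -> echo
i=2: L=bravo R=bravo -> agree -> bravo
i=3: L=india=BASE, R=echo -> take RIGHT -> echo
i=4: L=alpha=BASE, R=india -> take RIGHT -> india
i=5: L=charlie=BASE, R=bravo -> take RIGHT -> bravo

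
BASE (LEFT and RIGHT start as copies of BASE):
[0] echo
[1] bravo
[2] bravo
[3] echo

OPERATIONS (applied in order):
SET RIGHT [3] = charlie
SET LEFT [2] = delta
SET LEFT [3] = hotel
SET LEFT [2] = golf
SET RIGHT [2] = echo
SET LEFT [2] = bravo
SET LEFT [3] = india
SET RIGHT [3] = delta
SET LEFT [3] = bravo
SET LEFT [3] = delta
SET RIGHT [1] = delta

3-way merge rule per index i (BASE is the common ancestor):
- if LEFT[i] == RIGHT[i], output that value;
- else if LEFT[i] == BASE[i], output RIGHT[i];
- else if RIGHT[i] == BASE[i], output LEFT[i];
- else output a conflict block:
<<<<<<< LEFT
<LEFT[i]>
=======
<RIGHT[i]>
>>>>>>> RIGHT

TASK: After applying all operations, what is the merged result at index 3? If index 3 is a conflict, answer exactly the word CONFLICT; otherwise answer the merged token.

Answer: delta

Derivation:
Final LEFT:  [echo, bravo, bravo, delta]
Final RIGHT: [echo, delta, echo, delta]
i=0: L=echo R=echo -> agree -> echo
i=1: L=bravo=BASE, R=delta -> take RIGHT -> delta
i=2: L=bravo=BASE, R=echo -> take RIGHT -> echo
i=3: L=delta R=delta -> agree -> delta
Index 3 -> delta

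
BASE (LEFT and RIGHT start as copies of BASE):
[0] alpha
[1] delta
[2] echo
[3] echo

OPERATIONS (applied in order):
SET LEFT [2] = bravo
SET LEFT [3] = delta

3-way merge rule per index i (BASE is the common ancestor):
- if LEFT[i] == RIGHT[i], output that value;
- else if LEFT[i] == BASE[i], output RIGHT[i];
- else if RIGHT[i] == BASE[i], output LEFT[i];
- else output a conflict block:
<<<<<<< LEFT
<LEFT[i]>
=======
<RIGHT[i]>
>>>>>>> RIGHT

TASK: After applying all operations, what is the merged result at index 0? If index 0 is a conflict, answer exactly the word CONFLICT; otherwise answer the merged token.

Answer: alpha

Derivation:
Final LEFT:  [alpha, delta, bravo, delta]
Final RIGHT: [alpha, delta, echo, echo]
i=0: L=alpha R=alpha -> agree -> alpha
i=1: L=delta R=delta -> agree -> delta
i=2: L=bravo, R=echo=BASE -> take LEFT -> bravo
i=3: L=delta, R=echo=BASE -> take LEFT -> delta
Index 0 -> alpha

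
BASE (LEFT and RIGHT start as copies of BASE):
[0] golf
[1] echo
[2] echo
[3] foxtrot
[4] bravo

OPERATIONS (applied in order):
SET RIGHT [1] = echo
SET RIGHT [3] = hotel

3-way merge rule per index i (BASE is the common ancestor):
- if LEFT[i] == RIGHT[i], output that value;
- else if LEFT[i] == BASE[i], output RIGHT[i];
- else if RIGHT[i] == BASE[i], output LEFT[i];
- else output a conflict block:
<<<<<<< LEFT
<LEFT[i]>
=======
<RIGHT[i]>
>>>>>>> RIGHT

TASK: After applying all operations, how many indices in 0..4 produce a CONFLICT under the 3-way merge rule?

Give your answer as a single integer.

Answer: 0

Derivation:
Final LEFT:  [golf, echo, echo, foxtrot, bravo]
Final RIGHT: [golf, echo, echo, hotel, bravo]
i=0: L=golf R=golf -> agree -> golf
i=1: L=echo R=echo -> agree -> echo
i=2: L=echo R=echo -> agree -> echo
i=3: L=foxtrot=BASE, R=hotel -> take RIGHT -> hotel
i=4: L=bravo R=bravo -> agree -> bravo
Conflict count: 0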